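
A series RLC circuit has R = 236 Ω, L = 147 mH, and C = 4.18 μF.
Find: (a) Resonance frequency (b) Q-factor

Step 1 — Resonance condition Im(Z)=0 gives ω₀ = 1/√(LC).
Step 2 — ω₀ = 1/√(0.147·4.18e-06) = 1276 rad/s.
Step 3 — f₀ = ω₀/(2π) = 203 Hz.
Step 4 — Series Q: Q = ω₀L/R = 1276·0.147/236 = 0.7946.

(a) f₀ = 203 Hz  (b) Q = 0.7946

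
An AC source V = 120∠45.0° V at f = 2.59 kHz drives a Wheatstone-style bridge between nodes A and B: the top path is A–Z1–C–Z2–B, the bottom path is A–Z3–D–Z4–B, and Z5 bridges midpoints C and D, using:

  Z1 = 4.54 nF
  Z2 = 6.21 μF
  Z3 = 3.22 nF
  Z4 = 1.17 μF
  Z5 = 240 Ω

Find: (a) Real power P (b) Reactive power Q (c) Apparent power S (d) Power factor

Step 1 — Angular frequency: ω = 2π·f = 2π·2590 = 1.627e+04 rad/s.
Step 2 — Component impedances:
  Z1: Z = 1/(jωC) = -j/(ω·C) = 0 - j1.354e+04 Ω
  Z2: Z = 1/(jωC) = -j/(ω·C) = 0 - j9.895 Ω
  Z3: Z = 1/(jωC) = -j/(ω·C) = 0 - j1.908e+04 Ω
  Z4: Z = 1/(jωC) = -j/(ω·C) = 0 - j52.52 Ω
  Z5: Z = R = 240 Ω
Step 3 — Bridge requires nodal analysis (the Z5 bridge couples midpoints C and D, so the two paths cannot be reduced to a simple series/parallel combination). Setting node B to ground and injecting 1 A at node A, the 3-node admittance system at A, C, D solves to V_A = Z_AB = 0.9961 - j7931 Ω = 7931∠-90.0° Ω.
Step 4 — Source phasor: V = 120∠45.0° V = 84.85 + j84.85 V.
Step 5 — Current: I = V / Z = -0.0107 + j0.0107 A = 0.01513∠135.0° A.
Step 6 — Complex power: S = V·I* = 0.000228 - j1.816 VA.
Step 7 — Real power: P = Re(S) = 0.000228 W.
Step 8 — Reactive power: Q = Im(S) = -1.816 VAR.
Step 9 — Apparent power: |S| = 1.816 VA.
Step 10 — Power factor: PF = P/|S| = 0.0001256 (leading).

(a) P = 0.000228 W  (b) Q = -1.816 VAR  (c) S = 1.816 VA  (d) PF = 0.0001256 (leading)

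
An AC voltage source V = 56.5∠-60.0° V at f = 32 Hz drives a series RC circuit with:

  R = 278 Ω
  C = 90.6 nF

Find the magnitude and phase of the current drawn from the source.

Step 1 — Angular frequency: ω = 2π·f = 2π·32 = 201.1 rad/s.
Step 2 — Component impedances:
  R: Z = R = 278 Ω
  C: Z = 1/(jωC) = -j/(ω·C) = 0 - j5.49e+04 Ω
Step 3 — Series combination: Z_total = R + C = 278 - j5.49e+04 Ω = 5.49e+04∠-89.7° Ω.
Step 4 — Source phasor: V = 56.5∠-60.0° V = 28.25 - j48.93 V.
Step 5 — Ohm's law: I = V / Z_total = (28.25 - j48.93) / (278 - j5.49e+04) = 0.0008939 + j0.0005101 A.
Step 6 — Convert to polar: |I| = 0.001029 A, ∠I = 29.7°.

I = 0.001029∠29.7° A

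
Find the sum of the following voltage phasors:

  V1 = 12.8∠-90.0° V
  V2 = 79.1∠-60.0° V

Step 1 — Convert each phasor to rectangular form:
  V1 = 12.8·(cos(-90.0°) + j·sin(-90.0°)) = 0 - j12.8 V
  V2 = 79.1·(cos(-60.0°) + j·sin(-60.0°)) = 39.55 - j68.5 V
Step 2 — Sum components: V_total = 39.55 - j81.3 V.
Step 3 — Convert to polar: |V_total| = 90.41 V, ∠V_total = -64.1°.

V_total = 90.41∠-64.1° V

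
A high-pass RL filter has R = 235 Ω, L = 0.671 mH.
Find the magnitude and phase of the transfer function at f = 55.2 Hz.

Step 1 — Angular frequency: ω = 2π·55.2 = 346.8 rad/s.
Step 2 — Transfer function: H(jω) = jωL/(R + jωL).
Step 3 — Numerator jωL = j·0.2327; denominator R + jωL = 235 + j0.2327.
Step 4 — H = 9.807e-07 + j0.0009903.
Step 5 — Magnitude: |H| = 0.0009903 (-60.1 dB); phase: φ = 89.9°.

|H| = 0.0009903 (-60.1 dB), φ = 89.9°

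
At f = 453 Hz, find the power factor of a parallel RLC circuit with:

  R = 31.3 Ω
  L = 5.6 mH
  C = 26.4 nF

Step 1 — Angular frequency: ω = 2π·f = 2π·453 = 2846 rad/s.
Step 2 — Component impedances:
  R: Z = R = 31.3 Ω
  L: Z = jωL = j·2846·0.0056 = 0 + j15.94 Ω
  C: Z = 1/(jωC) = -j/(ω·C) = 0 - j1.331e+04 Ω
Step 3 — Parallel combination: 1/Z_total = 1/R + 1/L + 1/C; Z_total = 6.458 + j12.67 Ω = 14.22∠63.0° Ω.
Step 4 — Power factor: PF = cos(φ) = Re(Z)/|Z| = 6.4577/14.217 = 0.4542.
Step 5 — Type: Im(Z) = 12.67 ⇒ lagging (phase φ = 63.0°).

PF = 0.4542 (lagging, φ = 63.0°)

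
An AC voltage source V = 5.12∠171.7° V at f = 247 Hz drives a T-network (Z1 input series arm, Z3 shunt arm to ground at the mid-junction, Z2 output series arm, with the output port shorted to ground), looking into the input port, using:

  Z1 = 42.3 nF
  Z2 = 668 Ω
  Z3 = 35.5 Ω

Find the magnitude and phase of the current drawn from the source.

Step 1 — Angular frequency: ω = 2π·f = 2π·247 = 1552 rad/s.
Step 2 — Component impedances:
  Z1: Z = 1/(jωC) = -j/(ω·C) = 0 - j1.523e+04 Ω
  Z2: Z = R = 668 Ω
  Z3: Z = R = 35.5 Ω
Step 3 — With the output port shorted to ground, the output series arm Z2 runs from the junction to ground; the shunt arm Z3 also runs from the junction to ground. They appear in parallel: Z3 || Z2 = 33.71 Ω.
Step 4 — Series with input arm Z1: Z_in = Z1 + (Z3 || Z2) = 33.71 - j1.523e+04 Ω = 1.523e+04∠-89.9° Ω.
Step 5 — Source phasor: V = 5.12∠171.7° V = -5.066 + j0.7391 V.
Step 6 — Ohm's law: I = V / Z_total = (-5.066 + j0.7391) / (33.71 - j1.523e+04) = -4.926e-05 - j0.0003325 A.
Step 7 — Convert to polar: |I| = 0.0003361 A, ∠I = -98.4°.

I = 0.0003361∠-98.4° A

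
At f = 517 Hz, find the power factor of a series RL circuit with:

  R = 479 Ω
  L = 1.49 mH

Step 1 — Angular frequency: ω = 2π·f = 2π·517 = 3248 rad/s.
Step 2 — Component impedances:
  R: Z = R = 479 Ω
  L: Z = jωL = j·3248·0.00149 = 0 + j4.84 Ω
Step 3 — Series combination: Z_total = R + L = 479 + j4.84 Ω = 479∠0.6° Ω.
Step 4 — Power factor: PF = cos(φ) = Re(Z)/|Z| = 479/479.024 = 0.9999.
Step 5 — Type: Im(Z) = 4.84 ⇒ lagging (phase φ = 0.6°).

PF = 0.9999 (lagging, φ = 0.6°)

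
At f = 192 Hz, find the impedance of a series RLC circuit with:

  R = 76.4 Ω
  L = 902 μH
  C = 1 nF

Step 1 — Angular frequency: ω = 2π·f = 2π·192 = 1206 rad/s.
Step 2 — Component impedances:
  R: Z = R = 76.4 Ω
  L: Z = jωL = j·1206·0.000902 = 0 + j1.088 Ω
  C: Z = 1/(jωC) = -j/(ω·C) = 0 - j8.289e+05 Ω
Step 3 — Series combination: Z_total = R + L + C = 76.4 - j8.289e+05 Ω = 8.289e+05∠-90.0° Ω.

Z = 76.4 - j8.289e+05 Ω = 8.289e+05∠-90.0° Ω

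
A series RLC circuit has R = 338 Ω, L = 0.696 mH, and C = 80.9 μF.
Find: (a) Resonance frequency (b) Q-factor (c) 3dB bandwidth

Step 1 — Resonance condition Im(Z)=0 gives ω₀ = 1/√(LC).
Step 2 — ω₀ = 1/√(0.000696·8.09e-05) = 4214 rad/s.
Step 3 — f₀ = ω₀/(2π) = 670.7 Hz.
Step 4 — Series Q: Q = ω₀L/R = 4214·0.000696/338 = 0.008678.
Step 5 — 3dB bandwidth: Δω = ω₀/Q = 4.856e+05 rad/s; BW = Δω/(2π) = 7.729e+04 Hz.

(a) f₀ = 670.7 Hz  (b) Q = 0.008678  (c) BW = 7.729e+04 Hz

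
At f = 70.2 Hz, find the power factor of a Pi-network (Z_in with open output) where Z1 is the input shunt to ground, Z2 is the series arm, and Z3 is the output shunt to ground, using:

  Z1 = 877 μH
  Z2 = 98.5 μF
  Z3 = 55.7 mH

Step 1 — Angular frequency: ω = 2π·f = 2π·70.2 = 441.1 rad/s.
Step 2 — Component impedances:
  Z1: Z = jωL = j·441.1·0.000877 = 0 + j0.3868 Ω
  Z2: Z = 1/(jωC) = -j/(ω·C) = 0 - j23.02 Ω
  Z3: Z = jωL = j·441.1·0.0557 = 0 + j24.57 Ω
Step 3 — With open output, the series arm Z2 and the output shunt Z3 appear in series to ground: Z2 + Z3 = 0 + j1.551 Ω.
Step 4 — Parallel with input shunt Z1: Z_in = Z1 || (Z2 + Z3) = 0 + j0.3096 Ω = 0.3096∠90.0° Ω.
Step 5 — Power factor: PF = cos(φ) = Re(Z)/|Z| = -0/0.3096 = -0.
Step 6 — Type: Im(Z) = 0.3096 ⇒ lagging (phase φ = 90.0°).

PF = -0 (lagging, φ = 90.0°)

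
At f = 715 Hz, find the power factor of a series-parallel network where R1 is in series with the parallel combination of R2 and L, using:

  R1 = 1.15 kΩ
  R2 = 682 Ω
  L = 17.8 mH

Step 1 — Angular frequency: ω = 2π·f = 2π·715 = 4492 rad/s.
Step 2 — Component impedances:
  R1: Z = R = 1150 Ω
  R2: Z = R = 682 Ω
  L: Z = jωL = j·4492·0.0178 = 0 + j79.97 Ω
Step 3 — Parallel branch: R2 || L = 1/(1/R2 + 1/L) = 9.249 + j78.88 Ω.
Step 4 — Series with R1: Z_total = R1 + (R2 || L) = 1159 + j78.88 Ω = 1162∠3.9° Ω.
Step 5 — Power factor: PF = cos(φ) = Re(Z)/|Z| = 1159.2/1161.9 = 0.9977.
Step 6 — Type: Im(Z) = 78.88 ⇒ lagging (phase φ = 3.9°).

PF = 0.9977 (lagging, φ = 3.9°)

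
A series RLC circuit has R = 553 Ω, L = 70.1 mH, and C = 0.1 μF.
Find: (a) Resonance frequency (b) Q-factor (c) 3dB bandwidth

Step 1 — Resonance: ω₀ = 1/√(LC) = 1/√(0.0701·1e-07) = 1.194e+04 rad/s.
Step 2 — f₀ = ω₀/(2π) = 1901 Hz.
Step 3 — Series Q: Q = ω₀L/R = 1.194e+04·0.0701/553 = 1.514.
Step 4 — Bandwidth: Δω = ω₀/Q = 7889 rad/s; BW = Δω/(2π) = 1256 Hz.

(a) f₀ = 1901 Hz  (b) Q = 1.514  (c) BW = 1256 Hz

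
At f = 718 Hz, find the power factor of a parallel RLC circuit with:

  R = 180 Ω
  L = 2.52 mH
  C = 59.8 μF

Step 1 — Angular frequency: ω = 2π·f = 2π·718 = 4511 rad/s.
Step 2 — Component impedances:
  R: Z = R = 180 Ω
  L: Z = jωL = j·4511·0.00252 = 0 + j11.37 Ω
  C: Z = 1/(jωC) = -j/(ω·C) = 0 - j3.707 Ω
Step 3 — Parallel combination: 1/Z_total = 1/R + 1/L + 1/C; Z_total = 0.1679 - j5.495 Ω = 5.498∠-88.2° Ω.
Step 4 — Power factor: PF = cos(φ) = Re(Z)/|Z| = 0.1679/5.498 = 0.03054.
Step 5 — Type: Im(Z) = -5.495 ⇒ leading (phase φ = -88.2°).

PF = 0.03054 (leading, φ = -88.2°)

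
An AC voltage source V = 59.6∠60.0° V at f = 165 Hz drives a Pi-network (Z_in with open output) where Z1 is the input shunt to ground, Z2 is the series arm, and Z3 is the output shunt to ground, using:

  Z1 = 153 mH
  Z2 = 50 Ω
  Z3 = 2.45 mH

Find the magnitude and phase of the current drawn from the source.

Step 1 — Angular frequency: ω = 2π·f = 2π·165 = 1037 rad/s.
Step 2 — Component impedances:
  Z1: Z = jωL = j·1037·0.153 = 0 + j158.6 Ω
  Z2: Z = R = 50 Ω
  Z3: Z = jωL = j·1037·0.00245 = 0 + j2.54 Ω
Step 3 — With open output, the series arm Z2 and the output shunt Z3 appear in series to ground: Z2 + Z3 = 50 + j2.54 Ω.
Step 4 — Parallel with input shunt Z1: Z_in = Z1 || (Z2 + Z3) = 44.18 + j16.21 Ω = 47.06∠20.1° Ω.
Step 5 — Source phasor: V = 59.6∠60.0° V = 29.8 + j51.62 V.
Step 6 — Ohm's law: I = V / Z_total = (29.8 + j51.62) / (44.18 + j16.21) = 0.9722 + j0.8116 A.
Step 7 — Convert to polar: |I| = 1.266 A, ∠I = 39.9°.

I = 1.266∠39.9° A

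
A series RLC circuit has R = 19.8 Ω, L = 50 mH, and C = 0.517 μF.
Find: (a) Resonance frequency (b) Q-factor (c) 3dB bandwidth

Step 1 — Resonance: ω₀ = 1/√(LC) = 1/√(0.05·5.17e-07) = 6220 rad/s.
Step 2 — f₀ = ω₀/(2π) = 989.9 Hz.
Step 3 — Series Q: Q = ω₀L/R = 6220·0.05/19.8 = 15.71.
Step 4 — Bandwidth: Δω = ω₀/Q = 396 rad/s; BW = Δω/(2π) = 63.03 Hz.

(a) f₀ = 989.9 Hz  (b) Q = 15.71  (c) BW = 63.03 Hz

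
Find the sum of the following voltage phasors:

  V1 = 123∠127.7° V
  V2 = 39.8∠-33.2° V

Step 1 — Convert each phasor to rectangular form:
  V1 = 123·(cos(127.7°) + j·sin(127.7°)) = -75.22 + j97.32 V
  V2 = 39.8·(cos(-33.2°) + j·sin(-33.2°)) = 33.3 - j21.79 V
Step 2 — Sum components: V_total = -41.91 + j75.53 V.
Step 3 — Convert to polar: |V_total| = 86.38 V, ∠V_total = 119.0°.

V_total = 86.38∠119.0° V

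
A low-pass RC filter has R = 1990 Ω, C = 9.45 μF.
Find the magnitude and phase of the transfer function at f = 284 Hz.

Step 1 — Angular frequency: ω = 2π·284 = 1784 rad/s.
Step 2 — Transfer function: H(jω) = 1/(1 + jωRC).
Step 3 — Denominator: 1 + jωRC = 1 + j·1784·1990·9.45e-06 = 1 + j33.56.
Step 4 — H = 0.0008873 - j0.02977.
Step 5 — Magnitude: |H| = 0.02979 (-30.5 dB); phase: φ = -88.3°.

|H| = 0.02979 (-30.5 dB), φ = -88.3°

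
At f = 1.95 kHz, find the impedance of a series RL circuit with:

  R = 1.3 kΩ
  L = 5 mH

Step 1 — Angular frequency: ω = 2π·f = 2π·1950 = 1.225e+04 rad/s.
Step 2 — Component impedances:
  R: Z = R = 1300 Ω
  L: Z = jωL = j·1.225e+04·0.005 = 0 + j61.26 Ω
Step 3 — Series combination: Z_total = R + L = 1300 + j61.26 Ω = 1301∠2.7° Ω.

Z = 1300 + j61.26 Ω = 1301∠2.7° Ω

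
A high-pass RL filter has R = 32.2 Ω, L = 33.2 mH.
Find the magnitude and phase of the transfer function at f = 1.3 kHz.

Step 1 — Angular frequency: ω = 2π·1300 = 8168 rad/s.
Step 2 — Transfer function: H(jω) = jωL/(R + jωL).
Step 3 — Numerator jωL = j·271.2; denominator R + jωL = 32.2 + j271.2.
Step 4 — H = 0.9861 + j0.1171.
Step 5 — Magnitude: |H| = 0.993 (-0.1 dB); phase: φ = 6.8°.

|H| = 0.993 (-0.1 dB), φ = 6.8°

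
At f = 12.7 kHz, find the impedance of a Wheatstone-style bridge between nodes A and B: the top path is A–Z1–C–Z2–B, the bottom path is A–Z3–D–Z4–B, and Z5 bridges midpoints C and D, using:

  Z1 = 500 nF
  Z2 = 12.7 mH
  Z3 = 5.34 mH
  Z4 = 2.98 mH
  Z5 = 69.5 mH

Step 1 — Angular frequency: ω = 2π·f = 2π·1.27e+04 = 7.98e+04 rad/s.
Step 2 — Component impedances:
  Z1: Z = 1/(jωC) = -j/(ω·C) = 0 - j25.06 Ω
  Z2: Z = jωL = j·7.98e+04·0.0127 = 0 + j1013 Ω
  Z3: Z = jωL = j·7.98e+04·0.00534 = 0 + j426.1 Ω
  Z4: Z = jωL = j·7.98e+04·0.00298 = 0 + j237.8 Ω
  Z5: Z = jωL = j·7.98e+04·0.0695 = 0 + j5546 Ω
Step 3 — Bridge requires nodal analysis (the Z5 bridge couples midpoints C and D, so the two paths cannot be reduced to a simple series/parallel combination). Setting node B to ground and injecting 1 A at node A, the 3-node admittance system at A, C, D solves to V_A = Z_AB = 0 + j385.1 Ω = 385.1∠90.0° Ω.

Z = 0 + j385.1 Ω = 385.1∠90.0° Ω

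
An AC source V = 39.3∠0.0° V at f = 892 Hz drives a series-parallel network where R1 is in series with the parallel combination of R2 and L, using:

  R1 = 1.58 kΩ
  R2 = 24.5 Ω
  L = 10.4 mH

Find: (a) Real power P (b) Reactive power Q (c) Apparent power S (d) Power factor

Step 1 — Angular frequency: ω = 2π·f = 2π·892 = 5605 rad/s.
Step 2 — Component impedances:
  R1: Z = R = 1580 Ω
  R2: Z = R = 24.5 Ω
  L: Z = jωL = j·5605·0.0104 = 0 + j58.29 Ω
Step 3 — Parallel branch: R2 || L = 1/(1/R2 + 1/L) = 20.82 + j8.752 Ω.
Step 4 — Series with R1: Z_total = R1 + (R2 || L) = 1601 + j8.752 Ω = 1601∠0.3° Ω.
Step 5 — Source phasor: V = 39.3∠0.0° V = 39.3 V.
Step 6 — Current: I = V / Z = 0.02455 - j0.0001342 A = 0.02455∠-0.3° A.
Step 7 — Complex power: S = V·I* = 0.9648 + j0.005275 VA.
Step 8 — Real power: P = Re(S) = 0.9648 W.
Step 9 — Reactive power: Q = Im(S) = 0.005275 VAR.
Step 10 — Apparent power: |S| = 0.9648 VA.
Step 11 — Power factor: PF = P/|S| = 1 (lagging).

(a) P = 0.9648 W  (b) Q = 0.005275 VAR  (c) S = 0.9648 VA  (d) PF = 1 (lagging)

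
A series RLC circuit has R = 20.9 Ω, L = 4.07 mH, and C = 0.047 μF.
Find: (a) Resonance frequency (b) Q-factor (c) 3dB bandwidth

Step 1 — Resonance: ω₀ = 1/√(LC) = 1/√(0.00407·4.7e-08) = 7.23e+04 rad/s.
Step 2 — f₀ = ω₀/(2π) = 1.151e+04 Hz.
Step 3 — Series Q: Q = ω₀L/R = 7.23e+04·0.00407/20.9 = 14.08.
Step 4 — Bandwidth: Δω = ω₀/Q = 5135 rad/s; BW = Δω/(2π) = 817.3 Hz.

(a) f₀ = 1.151e+04 Hz  (b) Q = 14.08  (c) BW = 817.3 Hz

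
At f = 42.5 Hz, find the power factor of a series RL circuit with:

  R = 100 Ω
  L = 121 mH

Step 1 — Angular frequency: ω = 2π·f = 2π·42.5 = 267 rad/s.
Step 2 — Component impedances:
  R: Z = R = 100 Ω
  L: Z = jωL = j·267·0.121 = 0 + j32.31 Ω
Step 3 — Series combination: Z_total = R + L = 100 + j32.31 Ω = 105.1∠17.9° Ω.
Step 4 — Power factor: PF = cos(φ) = Re(Z)/|Z| = 100/105.09 = 0.9516.
Step 5 — Type: Im(Z) = 32.31 ⇒ lagging (phase φ = 17.9°).

PF = 0.9516 (lagging, φ = 17.9°)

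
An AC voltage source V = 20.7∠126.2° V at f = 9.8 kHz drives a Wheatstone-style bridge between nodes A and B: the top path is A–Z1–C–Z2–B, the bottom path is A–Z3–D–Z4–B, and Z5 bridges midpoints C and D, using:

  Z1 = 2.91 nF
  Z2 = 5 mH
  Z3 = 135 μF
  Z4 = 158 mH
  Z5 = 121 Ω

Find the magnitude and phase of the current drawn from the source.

Step 1 — Angular frequency: ω = 2π·f = 2π·9800 = 6.158e+04 rad/s.
Step 2 — Component impedances:
  Z1: Z = 1/(jωC) = -j/(ω·C) = 0 - j5581 Ω
  Z2: Z = jωL = j·6.158e+04·0.005 = 0 + j307.9 Ω
  Z3: Z = 1/(jωC) = -j/(ω·C) = 0 - j0.1203 Ω
  Z4: Z = jωL = j·6.158e+04·0.158 = 0 + j9729 Ω
  Z5: Z = R = 121 Ω
Step 3 — Bridge requires nodal analysis (the Z5 bridge couples midpoints C and D, so the two paths cannot be reduced to a simple series/parallel combination). Setting node B to ground and injecting 1 A at node A, the 3-node admittance system at A, C, D solves to V_A = Z_AB = 113.7 + j297.2 Ω = 318.2∠69.1° Ω.
Step 4 — Source phasor: V = 20.7∠126.2° V = -12.23 + j16.7 V.
Step 5 — Ohm's law: I = V / Z_total = (-12.23 + j16.7) / (113.7 + j297.2) = 0.03531 + j0.05464 A.
Step 6 — Convert to polar: |I| = 0.06505 A, ∠I = 57.1°.

I = 0.06505∠57.1° A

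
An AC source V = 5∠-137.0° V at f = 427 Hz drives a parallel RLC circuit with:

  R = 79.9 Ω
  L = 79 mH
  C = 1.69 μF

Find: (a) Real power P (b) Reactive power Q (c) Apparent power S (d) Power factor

Step 1 — Angular frequency: ω = 2π·f = 2π·427 = 2683 rad/s.
Step 2 — Component impedances:
  R: Z = R = 79.9 Ω
  L: Z = jωL = j·2683·0.079 = 0 + j212 Ω
  C: Z = 1/(jωC) = -j/(ω·C) = 0 - j220.5 Ω
Step 3 — Parallel combination: 1/Z_total = 1/R + 1/L + 1/C; Z_total = 79.88 + j1.174 Ω = 79.89∠0.8° Ω.
Step 4 — Source phasor: V = 5∠-137.0° V = -3.657 - j3.41 V.
Step 5 — Current: I = V / Z = -0.04639 - j0.04201 A = 0.06258∠-137.8° A.
Step 6 — Complex power: S = V·I* = 0.3129 + j0.004599 VA.
Step 7 — Real power: P = Re(S) = 0.3129 W.
Step 8 — Reactive power: Q = Im(S) = 0.004599 VAR.
Step 9 — Apparent power: |S| = 0.3129 VA.
Step 10 — Power factor: PF = P/|S| = 0.9999 (lagging).

(a) P = 0.3129 W  (b) Q = 0.004599 VAR  (c) S = 0.3129 VA  (d) PF = 0.9999 (lagging)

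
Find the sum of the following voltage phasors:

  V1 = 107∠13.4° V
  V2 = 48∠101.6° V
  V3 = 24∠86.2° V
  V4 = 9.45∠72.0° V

Step 1 — Convert each phasor to rectangular form:
  V1 = 107·(cos(13.4°) + j·sin(13.4°)) = 104.1 + j24.8 V
  V2 = 48·(cos(101.6°) + j·sin(101.6°)) = -9.652 + j47.02 V
  V3 = 24·(cos(86.2°) + j·sin(86.2°)) = 1.591 + j23.95 V
  V4 = 9.45·(cos(72.0°) + j·sin(72.0°)) = 2.92 + j8.987 V
Step 2 — Sum components: V_total = 98.95 + j104.8 V.
Step 3 — Convert to polar: |V_total| = 144.1 V, ∠V_total = 46.6°.

V_total = 144.1∠46.6° V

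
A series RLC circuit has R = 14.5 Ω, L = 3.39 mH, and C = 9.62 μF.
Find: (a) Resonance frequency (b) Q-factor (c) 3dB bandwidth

Step 1 — Resonance: ω₀ = 1/√(LC) = 1/√(0.00339·9.62e-06) = 5537 rad/s.
Step 2 — f₀ = ω₀/(2π) = 881.3 Hz.
Step 3 — Series Q: Q = ω₀L/R = 5537·0.00339/14.5 = 1.295.
Step 4 — Bandwidth: Δω = ω₀/Q = 4277 rad/s; BW = Δω/(2π) = 680.8 Hz.

(a) f₀ = 881.3 Hz  (b) Q = 1.295  (c) BW = 680.8 Hz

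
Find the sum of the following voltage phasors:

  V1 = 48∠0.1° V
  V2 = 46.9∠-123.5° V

Step 1 — Convert each phasor to rectangular form:
  V1 = 48·(cos(0.1°) + j·sin(0.1°)) = 48 + j0.08378 V
  V2 = 46.9·(cos(-123.5°) + j·sin(-123.5°)) = -25.89 - j39.11 V
Step 2 — Sum components: V_total = 22.11 - j39.03 V.
Step 3 — Convert to polar: |V_total| = 44.86 V, ∠V_total = -60.5°.

V_total = 44.86∠-60.5° V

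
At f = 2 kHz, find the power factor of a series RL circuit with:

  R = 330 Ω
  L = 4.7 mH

Step 1 — Angular frequency: ω = 2π·f = 2π·2000 = 1.257e+04 rad/s.
Step 2 — Component impedances:
  R: Z = R = 330 Ω
  L: Z = jωL = j·1.257e+04·0.0047 = 0 + j59.06 Ω
Step 3 — Series combination: Z_total = R + L = 330 + j59.06 Ω = 335.2∠10.1° Ω.
Step 4 — Power factor: PF = cos(φ) = Re(Z)/|Z| = 330/335.24 = 0.9844.
Step 5 — Type: Im(Z) = 59.06 ⇒ lagging (phase φ = 10.1°).

PF = 0.9844 (lagging, φ = 10.1°)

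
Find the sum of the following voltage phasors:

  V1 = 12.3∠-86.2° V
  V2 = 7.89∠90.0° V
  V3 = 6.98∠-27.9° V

Step 1 — Convert each phasor to rectangular form:
  V1 = 12.3·(cos(-86.2°) + j·sin(-86.2°)) = 0.8152 - j12.27 V
  V2 = 7.89·(cos(90.0°) + j·sin(90.0°)) = 0 + j7.89 V
  V3 = 6.98·(cos(-27.9°) + j·sin(-27.9°)) = 6.169 - j3.266 V
Step 2 — Sum components: V_total = 6.984 - j7.649 V.
Step 3 — Convert to polar: |V_total| = 10.36 V, ∠V_total = -47.6°.

V_total = 10.36∠-47.6° V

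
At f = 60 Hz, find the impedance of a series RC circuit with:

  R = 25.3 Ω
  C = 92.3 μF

Step 1 — Angular frequency: ω = 2π·f = 2π·60 = 377 rad/s.
Step 2 — Component impedances:
  R: Z = R = 25.3 Ω
  C: Z = 1/(jωC) = -j/(ω·C) = 0 - j28.74 Ω
Step 3 — Series combination: Z_total = R + C = 25.3 - j28.74 Ω = 38.29∠-48.6° Ω.

Z = 25.3 - j28.74 Ω = 38.29∠-48.6° Ω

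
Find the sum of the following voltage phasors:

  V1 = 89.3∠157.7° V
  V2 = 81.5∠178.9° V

Step 1 — Convert each phasor to rectangular form:
  V1 = 89.3·(cos(157.7°) + j·sin(157.7°)) = -82.62 + j33.89 V
  V2 = 81.5·(cos(178.9°) + j·sin(178.9°)) = -81.48 + j1.565 V
Step 2 — Sum components: V_total = -164.1 + j35.45 V.
Step 3 — Convert to polar: |V_total| = 167.9 V, ∠V_total = 167.8°.

V_total = 167.9∠167.8° V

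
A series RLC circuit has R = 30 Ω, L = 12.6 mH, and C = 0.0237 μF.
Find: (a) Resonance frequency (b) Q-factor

Step 1 — Resonance condition Im(Z)=0 gives ω₀ = 1/√(LC).
Step 2 — ω₀ = 1/√(0.0126·2.37e-08) = 5.787e+04 rad/s.
Step 3 — f₀ = ω₀/(2π) = 9210 Hz.
Step 4 — Series Q: Q = ω₀L/R = 5.787e+04·0.0126/30 = 24.3.

(a) f₀ = 9210 Hz  (b) Q = 24.3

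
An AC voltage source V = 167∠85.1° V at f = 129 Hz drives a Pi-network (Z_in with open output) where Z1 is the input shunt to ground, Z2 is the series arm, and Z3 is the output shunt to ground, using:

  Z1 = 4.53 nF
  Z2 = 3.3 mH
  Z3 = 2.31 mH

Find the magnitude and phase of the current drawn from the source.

Step 1 — Angular frequency: ω = 2π·f = 2π·129 = 810.5 rad/s.
Step 2 — Component impedances:
  Z1: Z = 1/(jωC) = -j/(ω·C) = 0 - j2.724e+05 Ω
  Z2: Z = jωL = j·810.5·0.0033 = 0 + j2.675 Ω
  Z3: Z = jωL = j·810.5·0.00231 = 0 + j1.872 Ω
Step 3 — With open output, the series arm Z2 and the output shunt Z3 appear in series to ground: Z2 + Z3 = 0 + j4.547 Ω.
Step 4 — Parallel with input shunt Z1: Z_in = Z1 || (Z2 + Z3) = 0 + j4.547 Ω = 4.547∠90.0° Ω.
Step 5 — Source phasor: V = 167∠85.1° V = 14.26 + j166.4 V.
Step 6 — Ohm's law: I = V / Z_total = (14.26 + j166.4) / (0 + j4.547) = 36.59 - j3.137 A.
Step 7 — Convert to polar: |I| = 36.73 A, ∠I = -4.9°.

I = 36.73∠-4.9° A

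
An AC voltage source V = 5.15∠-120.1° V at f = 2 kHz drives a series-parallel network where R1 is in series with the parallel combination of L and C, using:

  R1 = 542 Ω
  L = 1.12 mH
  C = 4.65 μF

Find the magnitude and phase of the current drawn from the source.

Step 1 — Angular frequency: ω = 2π·f = 2π·2000 = 1.257e+04 rad/s.
Step 2 — Component impedances:
  R1: Z = R = 542 Ω
  L: Z = jωL = j·1.257e+04·0.00112 = 0 + j14.07 Ω
  C: Z = 1/(jωC) = -j/(ω·C) = 0 - j17.11 Ω
Step 3 — Parallel branch: L || C = 1/(1/L + 1/C) = 0 + j79.25 Ω.
Step 4 — Series with R1: Z_total = R1 + (L || C) = 542 + j79.25 Ω = 547.8∠8.3° Ω.
Step 5 — Source phasor: V = 5.15∠-120.1° V = -2.583 - j4.456 V.
Step 6 — Ohm's law: I = V / Z_total = (-2.583 - j4.456) / (542 + j79.25) = -0.005842 - j0.007366 A.
Step 7 — Convert to polar: |I| = 0.009402 A, ∠I = -128.4°.

I = 0.009402∠-128.4° A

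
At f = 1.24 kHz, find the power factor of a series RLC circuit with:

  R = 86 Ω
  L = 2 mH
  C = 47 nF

Step 1 — Angular frequency: ω = 2π·f = 2π·1240 = 7791 rad/s.
Step 2 — Component impedances:
  R: Z = R = 86 Ω
  L: Z = jωL = j·7791·0.002 = 0 + j15.58 Ω
  C: Z = 1/(jωC) = -j/(ω·C) = 0 - j2731 Ω
Step 3 — Series combination: Z_total = R + L + C = 86 - j2715 Ω = 2717∠-88.2° Ω.
Step 4 — Power factor: PF = cos(φ) = Re(Z)/|Z| = 86/2716.6 = 0.03166.
Step 5 — Type: Im(Z) = -2715 ⇒ leading (phase φ = -88.2°).

PF = 0.03166 (leading, φ = -88.2°)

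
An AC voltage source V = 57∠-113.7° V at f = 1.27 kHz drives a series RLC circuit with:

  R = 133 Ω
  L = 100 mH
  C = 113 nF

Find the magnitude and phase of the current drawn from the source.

Step 1 — Angular frequency: ω = 2π·f = 2π·1270 = 7980 rad/s.
Step 2 — Component impedances:
  R: Z = R = 133 Ω
  L: Z = jωL = j·7980·0.1 = 0 + j798 Ω
  C: Z = 1/(jωC) = -j/(ω·C) = 0 - j1109 Ω
Step 3 — Series combination: Z_total = R + L + C = 133 - j311.1 Ω = 338.3∠-66.8° Ω.
Step 4 — Source phasor: V = 57∠-113.7° V = -22.91 - j52.19 V.
Step 5 — Ohm's law: I = V / Z_total = (-22.91 - j52.19) / (133 - j311.1) = 0.1152 - j0.1229 A.
Step 6 — Convert to polar: |I| = 0.1685 A, ∠I = -46.9°.

I = 0.1685∠-46.9° A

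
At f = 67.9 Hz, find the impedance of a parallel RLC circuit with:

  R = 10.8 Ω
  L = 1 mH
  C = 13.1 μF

Step 1 — Angular frequency: ω = 2π·f = 2π·67.9 = 426.6 rad/s.
Step 2 — Component impedances:
  R: Z = R = 10.8 Ω
  L: Z = jωL = j·426.6·0.001 = 0 + j0.4266 Ω
  C: Z = 1/(jωC) = -j/(ω·C) = 0 - j178.9 Ω
Step 3 — Parallel combination: 1/Z_total = 1/R + 1/L + 1/C; Z_total = 0.01691 + j0.427 Ω = 0.4273∠87.7° Ω.

Z = 0.01691 + j0.427 Ω = 0.4273∠87.7° Ω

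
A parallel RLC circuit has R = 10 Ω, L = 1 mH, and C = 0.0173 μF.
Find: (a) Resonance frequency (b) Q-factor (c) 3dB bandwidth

Step 1 — Resonance: ω₀ = 1/√(LC) = 1/√(0.001·1.73e-08) = 2.404e+05 rad/s.
Step 2 — f₀ = ω₀/(2π) = 3.826e+04 Hz.
Step 3 — Parallel Q: Q = R/(ω₀L) = 10/(2.404e+05·0.001) = 0.04159.
Step 4 — Bandwidth: Δω = ω₀/Q = 5.78e+06 rad/s; BW = Δω/(2π) = 9.2e+05 Hz.

(a) f₀ = 3.826e+04 Hz  (b) Q = 0.04159  (c) BW = 9.2e+05 Hz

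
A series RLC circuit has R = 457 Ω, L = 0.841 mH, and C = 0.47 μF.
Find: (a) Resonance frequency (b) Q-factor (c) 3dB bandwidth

Step 1 — Resonance condition Im(Z)=0 gives ω₀ = 1/√(LC).
Step 2 — ω₀ = 1/√(0.000841·4.7e-07) = 5.03e+04 rad/s.
Step 3 — f₀ = ω₀/(2π) = 8005 Hz.
Step 4 — Series Q: Q = ω₀L/R = 5.03e+04·0.000841/457 = 0.09256.
Step 5 — 3dB bandwidth: Δω = ω₀/Q = 5.434e+05 rad/s; BW = Δω/(2π) = 8.648e+04 Hz.

(a) f₀ = 8005 Hz  (b) Q = 0.09256  (c) BW = 8.648e+04 Hz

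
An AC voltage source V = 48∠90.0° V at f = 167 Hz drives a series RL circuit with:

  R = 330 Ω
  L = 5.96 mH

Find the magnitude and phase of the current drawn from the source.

Step 1 — Angular frequency: ω = 2π·f = 2π·167 = 1049 rad/s.
Step 2 — Component impedances:
  R: Z = R = 330 Ω
  L: Z = jωL = j·1049·0.00596 = 0 + j6.254 Ω
Step 3 — Series combination: Z_total = R + L = 330 + j6.254 Ω = 330.1∠1.1° Ω.
Step 4 — Source phasor: V = 48∠90.0° V = 0 + j48 V.
Step 5 — Ohm's law: I = V / Z_total = (0 + j48) / (330 + j6.254) = 0.002755 + j0.1454 A.
Step 6 — Convert to polar: |I| = 0.1454 A, ∠I = 88.9°.

I = 0.1454∠88.9° A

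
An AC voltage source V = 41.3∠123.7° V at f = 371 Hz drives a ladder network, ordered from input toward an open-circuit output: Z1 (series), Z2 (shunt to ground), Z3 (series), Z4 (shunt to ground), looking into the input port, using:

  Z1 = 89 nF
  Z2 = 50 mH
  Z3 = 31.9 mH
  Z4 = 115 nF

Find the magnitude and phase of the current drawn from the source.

Step 1 — Angular frequency: ω = 2π·f = 2π·371 = 2331 rad/s.
Step 2 — Component impedances:
  Z1: Z = 1/(jωC) = -j/(ω·C) = 0 - j4820 Ω
  Z2: Z = jωL = j·2331·0.05 = 0 + j116.6 Ω
  Z3: Z = jωL = j·2331·0.0319 = 0 + j74.36 Ω
  Z4: Z = 1/(jωC) = -j/(ω·C) = 0 - j3730 Ω
Step 3 — Ladder network (open output): work backward from the far end, alternating series and parallel combinations. Z_in = 0 - j4700 Ω = 4700∠-90.0° Ω.
Step 4 — Source phasor: V = 41.3∠123.7° V = -22.92 + j34.36 V.
Step 5 — Ohm's law: I = V / Z_total = (-22.92 + j34.36) / (0 - j4700) = -0.007311 - j0.004876 A.
Step 6 — Convert to polar: |I| = 0.008788 A, ∠I = -146.3°.

I = 0.008788∠-146.3° A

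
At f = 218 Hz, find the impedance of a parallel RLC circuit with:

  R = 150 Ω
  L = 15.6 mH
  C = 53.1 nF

Step 1 — Angular frequency: ω = 2π·f = 2π·218 = 1370 rad/s.
Step 2 — Component impedances:
  R: Z = R = 150 Ω
  L: Z = jωL = j·1370·0.0156 = 0 + j21.37 Ω
  C: Z = 1/(jωC) = -j/(ω·C) = 0 - j1.375e+04 Ω
Step 3 — Parallel combination: 1/Z_total = 1/R + 1/L + 1/C; Z_total = 2.992 + j20.97 Ω = 21.19∠81.9° Ω.

Z = 2.992 + j20.97 Ω = 21.19∠81.9° Ω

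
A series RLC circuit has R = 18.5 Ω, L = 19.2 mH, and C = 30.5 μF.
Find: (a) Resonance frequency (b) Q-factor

Step 1 — Resonance condition Im(Z)=0 gives ω₀ = 1/√(LC).
Step 2 — ω₀ = 1/√(0.0192·3.05e-05) = 1307 rad/s.
Step 3 — f₀ = ω₀/(2π) = 208 Hz.
Step 4 — Series Q: Q = ω₀L/R = 1307·0.0192/18.5 = 1.356.

(a) f₀ = 208 Hz  (b) Q = 1.356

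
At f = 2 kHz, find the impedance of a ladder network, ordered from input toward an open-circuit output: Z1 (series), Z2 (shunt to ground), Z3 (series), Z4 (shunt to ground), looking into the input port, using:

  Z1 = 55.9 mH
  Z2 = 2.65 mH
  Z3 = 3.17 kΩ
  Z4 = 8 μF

Step 1 — Angular frequency: ω = 2π·f = 2π·2000 = 1.257e+04 rad/s.
Step 2 — Component impedances:
  Z1: Z = jωL = j·1.257e+04·0.0559 = 0 + j702.5 Ω
  Z2: Z = jωL = j·1.257e+04·0.00265 = 0 + j33.3 Ω
  Z3: Z = R = 3170 Ω
  Z4: Z = 1/(jωC) = -j/(ω·C) = 0 - j9.947 Ω
Step 3 — Ladder network (open output): work backward from the far end, alternating series and parallel combinations. Z_in = 0.3498 + j735.8 Ω = 735.8∠90.0° Ω.

Z = 0.3498 + j735.8 Ω = 735.8∠90.0° Ω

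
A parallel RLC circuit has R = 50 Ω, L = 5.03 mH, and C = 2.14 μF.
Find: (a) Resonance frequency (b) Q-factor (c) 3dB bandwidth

Step 1 — Resonance: ω₀ = 1/√(LC) = 1/√(0.00503·2.14e-06) = 9638 rad/s.
Step 2 — f₀ = ω₀/(2π) = 1534 Hz.
Step 3 — Parallel Q: Q = R/(ω₀L) = 50/(9638·0.00503) = 1.031.
Step 4 — Bandwidth: Δω = ω₀/Q = 9346 rad/s; BW = Δω/(2π) = 1487 Hz.

(a) f₀ = 1534 Hz  (b) Q = 1.031  (c) BW = 1487 Hz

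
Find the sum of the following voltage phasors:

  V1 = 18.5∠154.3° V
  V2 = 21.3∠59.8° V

Step 1 — Convert each phasor to rectangular form:
  V1 = 18.5·(cos(154.3°) + j·sin(154.3°)) = -16.67 + j8.023 V
  V2 = 21.3·(cos(59.8°) + j·sin(59.8°)) = 10.71 + j18.41 V
Step 2 — Sum components: V_total = -5.956 + j26.43 V.
Step 3 — Convert to polar: |V_total| = 27.09 V, ∠V_total = 102.7°.

V_total = 27.09∠102.7° V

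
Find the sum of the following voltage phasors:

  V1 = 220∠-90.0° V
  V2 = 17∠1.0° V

Step 1 — Convert each phasor to rectangular form:
  V1 = 220·(cos(-90.0°) + j·sin(-90.0°)) = 0 - j220 V
  V2 = 17·(cos(1.0°) + j·sin(1.0°)) = 17 + j0.2967 V
Step 2 — Sum components: V_total = 17 - j219.7 V.
Step 3 — Convert to polar: |V_total| = 220.4 V, ∠V_total = -85.6°.

V_total = 220.4∠-85.6° V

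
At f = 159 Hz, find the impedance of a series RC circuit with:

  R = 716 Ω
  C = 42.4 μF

Step 1 — Angular frequency: ω = 2π·f = 2π·159 = 999 rad/s.
Step 2 — Component impedances:
  R: Z = R = 716 Ω
  C: Z = 1/(jωC) = -j/(ω·C) = 0 - j23.61 Ω
Step 3 — Series combination: Z_total = R + C = 716 - j23.61 Ω = 716.4∠-1.9° Ω.

Z = 716 - j23.61 Ω = 716.4∠-1.9° Ω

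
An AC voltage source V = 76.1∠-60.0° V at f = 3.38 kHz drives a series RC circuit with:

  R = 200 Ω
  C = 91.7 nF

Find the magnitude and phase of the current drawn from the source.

Step 1 — Angular frequency: ω = 2π·f = 2π·3380 = 2.124e+04 rad/s.
Step 2 — Component impedances:
  R: Z = R = 200 Ω
  C: Z = 1/(jωC) = -j/(ω·C) = 0 - j513.5 Ω
Step 3 — Series combination: Z_total = R + C = 200 - j513.5 Ω = 551.1∠-68.7° Ω.
Step 4 — Source phasor: V = 76.1∠-60.0° V = 38.05 - j65.9 V.
Step 5 — Ohm's law: I = V / Z_total = (38.05 - j65.9) / (200 - j513.5) = 0.1365 + j0.02094 A.
Step 6 — Convert to polar: |I| = 0.1381 A, ∠I = 8.7°.

I = 0.1381∠8.7° A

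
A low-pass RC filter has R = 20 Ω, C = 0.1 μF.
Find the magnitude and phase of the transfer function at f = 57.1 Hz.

Step 1 — Angular frequency: ω = 2π·57.1 = 358.8 rad/s.
Step 2 — Transfer function: H(jω) = 1/(1 + jωRC).
Step 3 — Denominator: 1 + jωRC = 1 + j·358.8·20·1e-07 = 1 + j0.0007175.
Step 4 — H = 1 - j0.0007175.
Step 5 — Magnitude: |H| = 1 (-0.0 dB); phase: φ = -0.0°.

|H| = 1 (-0.0 dB), φ = -0.0°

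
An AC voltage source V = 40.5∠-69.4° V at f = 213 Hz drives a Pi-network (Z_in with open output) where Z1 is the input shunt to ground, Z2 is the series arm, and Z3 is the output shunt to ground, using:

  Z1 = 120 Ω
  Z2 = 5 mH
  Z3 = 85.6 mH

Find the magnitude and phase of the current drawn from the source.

Step 1 — Angular frequency: ω = 2π·f = 2π·213 = 1338 rad/s.
Step 2 — Component impedances:
  Z1: Z = R = 120 Ω
  Z2: Z = jωL = j·1338·0.005 = 0 + j6.692 Ω
  Z3: Z = jωL = j·1338·0.0856 = 0 + j114.6 Ω
Step 3 — With open output, the series arm Z2 and the output shunt Z3 appear in series to ground: Z2 + Z3 = 0 + j121.3 Ω.
Step 4 — Parallel with input shunt Z1: Z_in = Z1 || (Z2 + Z3) = 60.62 + j60 Ω = 85.29∠44.7° Ω.
Step 5 — Source phasor: V = 40.5∠-69.4° V = 14.25 - j37.91 V.
Step 6 — Ohm's law: I = V / Z_total = (14.25 - j37.91) / (60.62 + j60) = -0.1939 - j0.4334 A.
Step 7 — Convert to polar: |I| = 0.4748 A, ∠I = -114.1°.

I = 0.4748∠-114.1° A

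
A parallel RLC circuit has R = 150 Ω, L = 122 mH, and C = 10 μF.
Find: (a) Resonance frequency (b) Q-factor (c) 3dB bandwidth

Step 1 — Resonance: ω₀ = 1/√(LC) = 1/√(0.122·1e-05) = 905.4 rad/s.
Step 2 — f₀ = ω₀/(2π) = 144.1 Hz.
Step 3 — Parallel Q: Q = R/(ω₀L) = 150/(905.4·0.122) = 1.358.
Step 4 — Bandwidth: Δω = ω₀/Q = 666.7 rad/s; BW = Δω/(2π) = 106.1 Hz.

(a) f₀ = 144.1 Hz  (b) Q = 1.358  (c) BW = 106.1 Hz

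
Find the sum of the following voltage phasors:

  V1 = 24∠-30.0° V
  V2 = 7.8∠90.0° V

Step 1 — Convert each phasor to rectangular form:
  V1 = 24·(cos(-30.0°) + j·sin(-30.0°)) = 20.78 - j12 V
  V2 = 7.8·(cos(90.0°) + j·sin(90.0°)) = 0 + j7.8 V
Step 2 — Sum components: V_total = 20.78 - j4.2 V.
Step 3 — Convert to polar: |V_total| = 21.2 V, ∠V_total = -11.4°.

V_total = 21.2∠-11.4° V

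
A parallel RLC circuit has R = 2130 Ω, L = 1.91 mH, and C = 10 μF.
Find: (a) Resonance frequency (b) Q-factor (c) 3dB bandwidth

Step 1 — Resonance: ω₀ = 1/√(LC) = 1/√(0.00191·1e-05) = 7236 rad/s.
Step 2 — f₀ = ω₀/(2π) = 1152 Hz.
Step 3 — Parallel Q: Q = R/(ω₀L) = 2130/(7236·0.00191) = 154.1.
Step 4 — Bandwidth: Δω = ω₀/Q = 46.95 rad/s; BW = Δω/(2π) = 7.472 Hz.

(a) f₀ = 1152 Hz  (b) Q = 154.1  (c) BW = 7.472 Hz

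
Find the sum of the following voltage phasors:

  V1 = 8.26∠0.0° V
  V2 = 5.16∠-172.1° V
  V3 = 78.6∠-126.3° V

Step 1 — Convert each phasor to rectangular form:
  V1 = 8.26·(cos(0.0°) + j·sin(0.0°)) = 8.26 V
  V2 = 5.16·(cos(-172.1°) + j·sin(-172.1°)) = -5.111 - j0.7092 V
  V3 = 78.6·(cos(-126.3°) + j·sin(-126.3°)) = -46.53 - j63.35 V
Step 2 — Sum components: V_total = -43.38 - j64.06 V.
Step 3 — Convert to polar: |V_total| = 77.36 V, ∠V_total = -124.1°.

V_total = 77.36∠-124.1° V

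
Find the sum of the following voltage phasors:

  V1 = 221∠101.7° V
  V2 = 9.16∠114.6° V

Step 1 — Convert each phasor to rectangular form:
  V1 = 221·(cos(101.7°) + j·sin(101.7°)) = -44.82 + j216.4 V
  V2 = 9.16·(cos(114.6°) + j·sin(114.6°)) = -3.813 + j8.329 V
Step 2 — Sum components: V_total = -48.63 + j224.7 V.
Step 3 — Convert to polar: |V_total| = 229.9 V, ∠V_total = 102.2°.

V_total = 229.9∠102.2° V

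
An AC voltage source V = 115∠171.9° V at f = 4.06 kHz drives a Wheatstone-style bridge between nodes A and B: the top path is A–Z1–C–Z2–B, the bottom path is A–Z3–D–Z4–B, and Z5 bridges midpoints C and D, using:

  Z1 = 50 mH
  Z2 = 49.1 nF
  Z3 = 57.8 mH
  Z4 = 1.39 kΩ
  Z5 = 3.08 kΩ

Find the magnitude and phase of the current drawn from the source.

Step 1 — Angular frequency: ω = 2π·f = 2π·4060 = 2.551e+04 rad/s.
Step 2 — Component impedances:
  Z1: Z = jωL = j·2.551e+04·0.05 = 0 + j1275 Ω
  Z2: Z = 1/(jωC) = -j/(ω·C) = 0 - j798.4 Ω
  Z3: Z = jωL = j·2.551e+04·0.0578 = 0 + j1474 Ω
  Z4: Z = R = 1390 Ω
  Z5: Z = R = 3080 Ω
Step 3 — Bridge requires nodal analysis (the Z5 bridge couples midpoints C and D, so the two paths cannot be reduced to a simple series/parallel combination). Setting node B to ground and injecting 1 A at node A, the 3-node admittance system at A, C, D solves to V_A = Z_AB = 170.6 + j288.2 Ω = 334.9∠59.4° Ω.
Step 4 — Source phasor: V = 115∠171.9° V = -113.9 + j16.2 V.
Step 5 — Ohm's law: I = V / Z_total = (-113.9 + j16.2) / (170.6 + j288.2) = -0.1315 + j0.3172 A.
Step 6 — Convert to polar: |I| = 0.3434 A, ∠I = 112.5°.

I = 0.3434∠112.5° A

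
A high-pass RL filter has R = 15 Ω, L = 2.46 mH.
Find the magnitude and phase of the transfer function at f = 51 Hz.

Step 1 — Angular frequency: ω = 2π·51 = 320.4 rad/s.
Step 2 — Transfer function: H(jω) = jωL/(R + jωL).
Step 3 — Numerator jωL = j·0.7883; denominator R + jωL = 15 + j0.7883.
Step 4 — H = 0.002754 + j0.05241.
Step 5 — Magnitude: |H| = 0.05248 (-25.6 dB); phase: φ = 87.0°.

|H| = 0.05248 (-25.6 dB), φ = 87.0°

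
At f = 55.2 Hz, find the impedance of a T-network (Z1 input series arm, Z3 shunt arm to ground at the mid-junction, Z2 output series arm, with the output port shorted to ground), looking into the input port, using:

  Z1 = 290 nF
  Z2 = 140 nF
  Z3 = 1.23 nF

Step 1 — Angular frequency: ω = 2π·f = 2π·55.2 = 346.8 rad/s.
Step 2 — Component impedances:
  Z1: Z = 1/(jωC) = -j/(ω·C) = 0 - j9942 Ω
  Z2: Z = 1/(jωC) = -j/(ω·C) = 0 - j2.059e+04 Ω
  Z3: Z = 1/(jωC) = -j/(ω·C) = 0 - j2.344e+06 Ω
Step 3 — With the output port shorted to ground, the output series arm Z2 runs from the junction to ground; the shunt arm Z3 also runs from the junction to ground. They appear in parallel: Z3 || Z2 = 0 - j2.042e+04 Ω.
Step 4 — Series with input arm Z1: Z_in = Z1 + (Z3 || Z2) = 0 - j3.036e+04 Ω = 3.036e+04∠-90.0° Ω.

Z = 0 - j3.036e+04 Ω = 3.036e+04∠-90.0° Ω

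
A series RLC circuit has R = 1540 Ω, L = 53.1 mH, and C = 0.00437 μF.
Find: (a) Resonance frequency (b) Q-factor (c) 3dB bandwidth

Step 1 — Resonance: ω₀ = 1/√(LC) = 1/√(0.0531·4.37e-09) = 6.565e+04 rad/s.
Step 2 — f₀ = ω₀/(2π) = 1.045e+04 Hz.
Step 3 — Series Q: Q = ω₀L/R = 6.565e+04·0.0531/1540 = 2.264.
Step 4 — Bandwidth: Δω = ω₀/Q = 2.9e+04 rad/s; BW = Δω/(2π) = 4616 Hz.

(a) f₀ = 1.045e+04 Hz  (b) Q = 2.264  (c) BW = 4616 Hz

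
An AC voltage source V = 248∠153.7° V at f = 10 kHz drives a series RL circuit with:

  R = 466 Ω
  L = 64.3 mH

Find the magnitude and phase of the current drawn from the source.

Step 1 — Angular frequency: ω = 2π·f = 2π·1e+04 = 6.283e+04 rad/s.
Step 2 — Component impedances:
  R: Z = R = 466 Ω
  L: Z = jωL = j·6.283e+04·0.0643 = 0 + j4040 Ω
Step 3 — Series combination: Z_total = R + L = 466 + j4040 Ω = 4067∠83.4° Ω.
Step 4 — Source phasor: V = 248∠153.7° V = -222.3 + j109.9 V.
Step 5 — Ohm's law: I = V / Z_total = (-222.3 + j109.9) / (466 + j4040) = 0.02058 + j0.0574 A.
Step 6 — Convert to polar: |I| = 0.06098 A, ∠I = 70.3°.

I = 0.06098∠70.3° A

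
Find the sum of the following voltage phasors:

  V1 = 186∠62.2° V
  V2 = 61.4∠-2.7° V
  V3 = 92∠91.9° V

Step 1 — Convert each phasor to rectangular form:
  V1 = 186·(cos(62.2°) + j·sin(62.2°)) = 86.75 + j164.5 V
  V2 = 61.4·(cos(-2.7°) + j·sin(-2.7°)) = 61.33 - j2.892 V
  V3 = 92·(cos(91.9°) + j·sin(91.9°)) = -3.05 + j91.95 V
Step 2 — Sum components: V_total = 145 + j253.6 V.
Step 3 — Convert to polar: |V_total| = 292.1 V, ∠V_total = 60.2°.

V_total = 292.1∠60.2° V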